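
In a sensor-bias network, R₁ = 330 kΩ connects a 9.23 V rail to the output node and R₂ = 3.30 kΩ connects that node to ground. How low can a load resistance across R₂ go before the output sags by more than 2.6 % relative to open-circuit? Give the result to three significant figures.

Output resistance R_th = R₁‖R₂ = (330 × 3.30)/333.3 = 3.267 kΩ.
The fractional drop is R_th/(R_th + R_L); requiring this ≤ 0.0260 gives R_L ≥ R_th(1/0.0260 − 1) = 3.267 × 37.46 = 122 kΩ.

R_L(min) ≈ 122 kΩ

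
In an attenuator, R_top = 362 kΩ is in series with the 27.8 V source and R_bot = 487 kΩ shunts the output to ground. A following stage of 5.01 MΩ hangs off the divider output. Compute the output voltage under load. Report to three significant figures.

The load sits in parallel with R_bot: R_bot‖R_L = (487 × 5010) / (487 + 5010) = 443.9 kΩ.
V_out = 27.8 × 443.9 / (362 + 443.9) = 27.8 × 443.9/805.9 = 15.3 V.

V_out ≈ 15.3 V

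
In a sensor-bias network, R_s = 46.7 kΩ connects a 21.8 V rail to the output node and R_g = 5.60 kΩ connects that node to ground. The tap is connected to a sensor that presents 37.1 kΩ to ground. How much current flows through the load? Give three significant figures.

R_g‖R_L = 4.866 kΩ; V_out = 21.8 × 4.866/51.57 = 2.057 V.
I_L = V_out / R_L = 2.057 / 37.1 kΩ = 0.0554 mA.

I_L ≈ 0.0554 mA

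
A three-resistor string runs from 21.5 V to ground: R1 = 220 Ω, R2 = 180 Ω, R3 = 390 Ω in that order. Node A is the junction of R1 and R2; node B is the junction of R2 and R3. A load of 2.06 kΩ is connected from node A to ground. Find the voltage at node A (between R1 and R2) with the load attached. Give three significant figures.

V ≈ 14.4 V

Below node A the series string R2+R3 = 570.0 Ω sits in parallel with the 2060 Ω load: 446.5 Ω.
V_A = 21.5 × 446.5/(220 + 446.5) = 14.4 V.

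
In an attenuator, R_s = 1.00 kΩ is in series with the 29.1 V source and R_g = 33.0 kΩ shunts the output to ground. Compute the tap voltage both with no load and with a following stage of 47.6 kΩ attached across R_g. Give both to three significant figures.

Open-circuit: V = 29.1 × 33.0/(1.00 + 33.0) = 28.2 V.
With the load, R_g becomes R_g‖R_L = 19.49 kΩ, so V = 29.1 × 19.49/20.49 = 27.7 V.

Unloaded: 28.2 V; loaded: 27.7 V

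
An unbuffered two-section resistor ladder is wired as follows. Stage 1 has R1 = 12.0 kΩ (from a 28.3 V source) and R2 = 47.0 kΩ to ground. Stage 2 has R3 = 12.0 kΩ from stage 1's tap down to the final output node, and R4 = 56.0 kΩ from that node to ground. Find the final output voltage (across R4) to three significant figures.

Stage 2 presents R3+R4 = 68.00 kΩ as a load on stage 1's tap.
Stage 1's lower leg becomes R2‖(R3+R4) = 27.79 kΩ, so V_mid = 28.3 × 27.79/39.79 = 19.77 V.
Stage 2 is itself unloaded: V_out = V_mid × R4/(R3+R4) = 19.77 × 56.0/68.00 = 16.3 V.

V_out ≈ 16.3 V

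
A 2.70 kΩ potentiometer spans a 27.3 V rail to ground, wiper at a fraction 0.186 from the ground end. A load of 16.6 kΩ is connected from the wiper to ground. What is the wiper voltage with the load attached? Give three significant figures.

The wiper splits the pot into (1−α)R = 2198 Ω above and αR = 502.2 Ω below.
Lower section ‖ load = 487.5 Ω.
V_wiper = 27.3 × 487.5/(2198 + 487.5) = 4.96 V.

V ≈ 4.96 V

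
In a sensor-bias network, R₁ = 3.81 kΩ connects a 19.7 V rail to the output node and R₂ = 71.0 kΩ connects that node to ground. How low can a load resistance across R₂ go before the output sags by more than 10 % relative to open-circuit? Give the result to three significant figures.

Output resistance R_th = R₁‖R₂ = (3.81 × 71.0)/74.81 = 3.616 kΩ.
The fractional drop is R_th/(R_th + R_L); requiring this ≤ 0.100 gives R_L ≥ R_th(1/0.100 − 1) = 3.616 × 9.000 = 32.5 kΩ.

R_L(min) ≈ 32.5 kΩ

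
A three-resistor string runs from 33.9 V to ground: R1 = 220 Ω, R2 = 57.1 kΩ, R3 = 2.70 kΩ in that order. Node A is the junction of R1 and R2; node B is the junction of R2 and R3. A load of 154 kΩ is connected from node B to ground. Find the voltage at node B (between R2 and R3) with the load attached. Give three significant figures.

V ≈ 1.50 V

At node B, R3 is in parallel with the load: R3‖R_L = 2653 Ω.
Below node A the resistance is R2 + (R3‖R_L) = 59750 Ω, so V_A = 33.9 × 59750/59970 = 33.78 V.
Then V_B = V_A × (R3‖R_L)/(R2 + R3‖R_L) = 33.78 × 2653/59750 = 1.50 V.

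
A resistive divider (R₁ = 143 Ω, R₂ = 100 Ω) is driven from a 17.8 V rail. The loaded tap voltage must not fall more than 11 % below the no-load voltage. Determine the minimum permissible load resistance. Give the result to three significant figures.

Output resistance R_th = R₁‖R₂ = (143 × 100)/243.0 = 58.85 Ω.
The fractional drop is R_th/(R_th + R_L); requiring this ≤ 0.110 gives R_L ≥ R_th(1/0.110 − 1) = 58.85 × 8.091 = 476 Ω.

R_L(min) ≈ 476 Ω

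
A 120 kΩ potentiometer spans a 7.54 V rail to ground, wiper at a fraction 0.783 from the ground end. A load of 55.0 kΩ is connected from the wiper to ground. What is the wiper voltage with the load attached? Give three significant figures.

The wiper splits the pot into (1−α)R = 26.04 kΩ above and αR = 93.96 kΩ below.
Lower section ‖ load = 34.69 kΩ.
V_wiper = 7.54 × 34.69/(26.04 + 34.69) = 4.31 V.

V ≈ 4.31 V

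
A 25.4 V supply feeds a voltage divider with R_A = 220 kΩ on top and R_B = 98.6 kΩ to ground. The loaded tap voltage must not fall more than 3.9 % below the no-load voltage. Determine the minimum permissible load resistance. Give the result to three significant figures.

Output resistance R_th = R_A‖R_B = (220 × 98.6)/318.6 = 68.09 kΩ.
The fractional drop is R_th/(R_th + R_L); requiring this ≤ 0.0390 gives R_L ≥ R_th(1/0.0390 − 1) = 68.09 × 24.64 = 1.68 MΩ.

R_L(min) ≈ 1.68 MΩ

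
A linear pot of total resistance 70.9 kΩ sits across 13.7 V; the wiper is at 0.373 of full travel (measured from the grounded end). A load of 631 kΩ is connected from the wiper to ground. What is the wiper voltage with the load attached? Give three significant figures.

The wiper splits the pot into (1−α)R = 44.45 kΩ above and αR = 26.45 kΩ below.
Lower section ‖ load = 25.38 kΩ.
V_wiper = 13.7 × 25.38/(44.45 + 25.38) = 4.98 V.

V ≈ 4.98 V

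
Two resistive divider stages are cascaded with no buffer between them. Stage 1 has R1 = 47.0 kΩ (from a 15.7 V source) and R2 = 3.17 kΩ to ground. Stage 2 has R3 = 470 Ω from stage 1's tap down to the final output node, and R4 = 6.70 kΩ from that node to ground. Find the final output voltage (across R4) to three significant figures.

Stage 2 presents R3+R4 = 7170 Ω as a load on stage 1's tap.
Stage 1's lower leg becomes R2‖(R3+R4) = 2198 Ω, so V_mid = 15.7 × 2198/49200 = 0.7015 V.
Stage 2 is itself unloaded: V_out = V_mid × R4/(R3+R4) = 0.7015 × 6700/7170 = 0.655 V.

V_out ≈ 0.655 V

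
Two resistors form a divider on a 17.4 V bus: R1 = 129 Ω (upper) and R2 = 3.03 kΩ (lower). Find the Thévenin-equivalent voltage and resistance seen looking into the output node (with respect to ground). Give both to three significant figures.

V_th is the open-circuit tap voltage: 17.4 × 3030/(129 + 3030) = 16.7 V.
With the supply zeroed, R1 and R2 appear in parallel from the tap: R_th = R1‖R2 = (129 × 3030)/3159 = 124 Ω.

V_th = 16.7 V, R_th = 124 Ω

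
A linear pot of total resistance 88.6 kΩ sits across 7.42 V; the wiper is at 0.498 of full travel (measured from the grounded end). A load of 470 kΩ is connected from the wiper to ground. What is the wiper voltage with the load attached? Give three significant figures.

The wiper splits the pot into (1−α)R = 44.48 kΩ above and αR = 44.12 kΩ below.
Lower section ‖ load = 40.34 kΩ.
V_wiper = 7.42 × 40.34/(44.48 + 40.34) = 3.53 V.

V ≈ 3.53 V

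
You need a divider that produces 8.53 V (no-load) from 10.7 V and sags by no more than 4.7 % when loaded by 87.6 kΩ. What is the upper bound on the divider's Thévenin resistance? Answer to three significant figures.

Loading drop = R_th/(R_th + R_L) ≤ 0.0470, so R_th ≤ R_L · ε/(1−ε) = 87.6 kΩ × 0.0470/0.9530 = 4.32 kΩ.

R_th ≤ 4.32 kΩ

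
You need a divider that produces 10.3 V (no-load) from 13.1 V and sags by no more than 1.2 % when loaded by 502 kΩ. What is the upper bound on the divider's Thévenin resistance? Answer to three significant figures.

Loading drop = R_th/(R_th + R_L) ≤ 0.0120, so R_th ≤ R_L · ε/(1−ε) = 502 kΩ × 0.0120/0.9880 = 6.10 kΩ.

R_th ≤ 6.10 kΩ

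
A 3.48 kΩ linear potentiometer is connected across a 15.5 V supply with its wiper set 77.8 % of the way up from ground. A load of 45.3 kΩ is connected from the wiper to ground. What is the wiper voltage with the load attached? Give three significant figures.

The wiper splits the pot into (1−α)R = 772.6 Ω above and αR = 2707 Ω below.
Lower section ‖ load = 2555 Ω.
V_wiper = 15.5 × 2555/(772.6 + 2555) = 11.9 V.

V ≈ 11.9 V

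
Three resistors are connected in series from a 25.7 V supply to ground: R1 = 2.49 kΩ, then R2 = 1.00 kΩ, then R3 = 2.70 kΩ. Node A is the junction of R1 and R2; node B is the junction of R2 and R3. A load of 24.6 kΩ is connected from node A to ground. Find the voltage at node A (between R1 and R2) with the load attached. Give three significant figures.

Below node A the series string R2+R3 = 3.700 kΩ sits in parallel with the 24.6 kΩ load: 3.216 kΩ.
V_A = 25.7 × 3.216/(2.49 + 3.216) = 14.5 V.

V ≈ 14.5 V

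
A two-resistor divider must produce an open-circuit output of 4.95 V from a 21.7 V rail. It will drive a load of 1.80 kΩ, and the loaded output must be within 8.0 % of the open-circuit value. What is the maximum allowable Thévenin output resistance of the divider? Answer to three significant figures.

R_th ≤ 157 Ω

Loading drop = R_th/(R_th + R_L) ≤ 0.0800, so R_th ≤ R_L · ε/(1−ε) = 1.80 kΩ × 0.0800/0.9200 = 157 Ω.
(Any R1, R2 with R2/(R1+R2) = 0.228 and R1‖R2 ≤ 157 Ω will meet the spec.)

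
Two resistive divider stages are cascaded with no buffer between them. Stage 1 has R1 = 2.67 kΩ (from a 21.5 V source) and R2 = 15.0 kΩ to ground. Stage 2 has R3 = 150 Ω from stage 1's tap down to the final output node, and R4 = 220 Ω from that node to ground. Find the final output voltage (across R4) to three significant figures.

Stage 2 presents R3+R4 = 370.0 Ω as a load on stage 1's tap.
Stage 1's lower leg becomes R2‖(R3+R4) = 361.1 Ω, so V_mid = 21.5 × 361.1/3031 = 2.561 V.
Stage 2 is itself unloaded: V_out = V_mid × R4/(R3+R4) = 2.561 × 220/370.0 = 1.52 V.

V_out ≈ 1.52 V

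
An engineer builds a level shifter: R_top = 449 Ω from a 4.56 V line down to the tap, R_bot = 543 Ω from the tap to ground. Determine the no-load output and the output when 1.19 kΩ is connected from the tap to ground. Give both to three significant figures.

Unloaded: 2.50 V; loaded: 2.07 V

Open-circuit: V = 4.56 × 543/(449 + 543) = 2.50 V.
With the load, R_bot becomes R_bot‖R_L = 372.9 Ω, so V = 4.56 × 372.9/821.9 = 2.07 V.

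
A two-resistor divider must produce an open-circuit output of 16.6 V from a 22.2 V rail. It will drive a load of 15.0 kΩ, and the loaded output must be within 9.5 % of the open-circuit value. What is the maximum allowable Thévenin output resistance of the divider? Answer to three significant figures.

Loading drop = R_th/(R_th + R_L) ≤ 0.0950, so R_th ≤ R_L · ε/(1−ε) = 15.0 kΩ × 0.0950/0.9050 = 1.57 kΩ.

R_th ≤ 1.57 kΩ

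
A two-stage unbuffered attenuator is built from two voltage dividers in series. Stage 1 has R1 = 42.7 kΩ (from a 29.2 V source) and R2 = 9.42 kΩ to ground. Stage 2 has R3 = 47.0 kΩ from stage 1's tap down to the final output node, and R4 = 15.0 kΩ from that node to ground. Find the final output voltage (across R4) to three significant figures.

Stage 2 presents R3+R4 = 62.00 kΩ as a load on stage 1's tap.
Stage 1's lower leg becomes R2‖(R3+R4) = 8.178 kΩ, so V_mid = 29.2 × 8.178/50.88 = 4.693 V.
Stage 2 is itself unloaded: V_out = V_mid × R4/(R3+R4) = 4.693 × 15.0/62.00 = 1.14 V.

V_out ≈ 1.14 V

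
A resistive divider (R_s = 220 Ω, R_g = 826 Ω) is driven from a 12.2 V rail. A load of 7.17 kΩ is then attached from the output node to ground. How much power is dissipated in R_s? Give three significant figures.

Total resistance from the source is R_s + (R_g‖R_L) = 960.7 Ω, so I = 12.2/960.7 Ω = 12.70 mA.
P = I²·R_s = (12.70 mA)² × 220 Ω = 35.5 mW.

P ≈ 35.5 mW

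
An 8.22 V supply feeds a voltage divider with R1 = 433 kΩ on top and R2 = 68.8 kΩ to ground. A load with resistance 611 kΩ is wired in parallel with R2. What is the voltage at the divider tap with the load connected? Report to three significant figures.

V_out ≈ 1.03 V

The load sits in parallel with R2: R2‖R_L = (68.8 × 611) / (68.8 + 611) = 61.84 kΩ.
V_out = 8.22 × 61.84 / (433 + 61.84) = 8.22 × 61.84/494.8 = 1.03 V.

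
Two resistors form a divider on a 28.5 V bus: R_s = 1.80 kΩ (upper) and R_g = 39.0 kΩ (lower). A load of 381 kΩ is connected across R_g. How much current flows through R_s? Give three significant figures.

I ≈ 0.767 mA

R_g‖R_L = 35.38 kΩ, so the source sees R_s + R_g‖R_L = 37.18 kΩ.
I = 28.5 V / 37.18 kΩ = 0.767 mA.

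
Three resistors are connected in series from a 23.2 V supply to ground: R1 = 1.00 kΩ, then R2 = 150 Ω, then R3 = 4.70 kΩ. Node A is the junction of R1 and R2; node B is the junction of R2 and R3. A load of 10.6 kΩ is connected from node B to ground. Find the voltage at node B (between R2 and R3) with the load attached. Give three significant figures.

At node B, R3 is in parallel with the load: R3‖R_L = 3256 Ω.
Below node A the resistance is R2 + (R3‖R_L) = 3406 Ω, so V_A = 23.2 × 3406/4406 = 17.93 V.
Then V_B = V_A × (R3‖R_L)/(R2 + R3‖R_L) = 17.93 × 3256/3406 = 17.1 V.

V ≈ 17.1 V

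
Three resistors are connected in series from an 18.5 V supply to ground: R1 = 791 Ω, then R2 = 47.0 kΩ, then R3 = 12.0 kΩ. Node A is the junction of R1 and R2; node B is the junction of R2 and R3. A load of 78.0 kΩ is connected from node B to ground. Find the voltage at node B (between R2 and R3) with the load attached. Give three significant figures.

At node B, R3 is in parallel with the load: R3‖R_L = 10400 Ω.
Below node A the resistance is R2 + (R3‖R_L) = 57400 Ω, so V_A = 18.5 × 57400/58190 = 18.25 V.
Then V_B = V_A × (R3‖R_L)/(R2 + R3‖R_L) = 18.25 × 10400/57400 = 3.31 V.

V ≈ 3.31 V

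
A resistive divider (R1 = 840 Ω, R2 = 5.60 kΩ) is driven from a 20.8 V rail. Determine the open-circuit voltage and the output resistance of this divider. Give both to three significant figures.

V_th is the open-circuit tap voltage: 20.8 × 5600/(840 + 5600) = 18.1 V.
With the supply zeroed, R1 and R2 appear in parallel from the tap: R_th = R1‖R2 = (840 × 5600)/6440 = 730 Ω.

V_th = 18.1 V, R_th = 730 Ω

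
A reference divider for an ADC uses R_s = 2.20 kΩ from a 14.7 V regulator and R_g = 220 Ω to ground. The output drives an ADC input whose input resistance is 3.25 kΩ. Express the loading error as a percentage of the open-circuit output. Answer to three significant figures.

5.80 %

The divider's output (Thévenin) resistance is R_s‖R_g = 200.0 Ω.
Fractional drop under load = R_th/(R_th + R_L) = 200.0 / (200.0 + 3250) = 0.05797.
So the output falls by 5.80 %.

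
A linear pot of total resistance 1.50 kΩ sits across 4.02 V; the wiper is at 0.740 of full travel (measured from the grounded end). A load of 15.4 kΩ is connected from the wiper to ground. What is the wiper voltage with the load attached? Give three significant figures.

The wiper splits the pot into (1−α)R = 390.0 Ω above and αR = 1110 Ω below.
Lower section ‖ load = 1035 Ω.
V_wiper = 4.02 × 1035/(390.0 + 1035) = 2.92 V.

V ≈ 2.92 V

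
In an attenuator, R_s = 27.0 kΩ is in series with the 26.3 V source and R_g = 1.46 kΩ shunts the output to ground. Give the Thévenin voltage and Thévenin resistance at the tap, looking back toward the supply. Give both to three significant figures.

V_th is the open-circuit tap voltage: 26.3 × 1.46/(27.0 + 1.46) = 1.35 V.
With the supply zeroed, R_s and R_g appear in parallel from the tap: R_th = R_s‖R_g = (27.0 × 1.46)/28.46 = 1.39 kΩ.

V_th = 1.35 V, R_th = 1.39 kΩ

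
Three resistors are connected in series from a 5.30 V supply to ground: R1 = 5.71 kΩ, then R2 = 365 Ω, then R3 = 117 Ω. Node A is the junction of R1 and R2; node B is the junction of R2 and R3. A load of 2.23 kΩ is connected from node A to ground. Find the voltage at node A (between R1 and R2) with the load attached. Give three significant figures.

Below node A the series string R2+R3 = 482.0 Ω sits in parallel with the 2230 Ω load: 396.3 Ω.
V_A = 5.30 × 396.3/(5710 + 396.3) = 0.344 V.

V ≈ 0.344 V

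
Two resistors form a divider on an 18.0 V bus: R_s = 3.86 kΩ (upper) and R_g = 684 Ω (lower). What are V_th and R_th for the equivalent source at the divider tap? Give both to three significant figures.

V_th = 2.71 V, R_th = 581 Ω

V_th is the open-circuit tap voltage: 18.0 × 684/(3860 + 684) = 2.71 V.
With the supply zeroed, R_s and R_g appear in parallel from the tap: R_th = R_s‖R_g = (3860 × 684)/4544 = 581 Ω.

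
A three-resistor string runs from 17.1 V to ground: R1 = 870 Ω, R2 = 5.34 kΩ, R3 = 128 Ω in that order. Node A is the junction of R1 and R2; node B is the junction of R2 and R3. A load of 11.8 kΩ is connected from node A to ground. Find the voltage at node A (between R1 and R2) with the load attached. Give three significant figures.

V ≈ 13.9 V

Below node A the series string R2+R3 = 5468 Ω sits in parallel with the 11800 Ω load: 3737 Ω.
V_A = 17.1 × 3737/(870 + 3737) = 13.9 V.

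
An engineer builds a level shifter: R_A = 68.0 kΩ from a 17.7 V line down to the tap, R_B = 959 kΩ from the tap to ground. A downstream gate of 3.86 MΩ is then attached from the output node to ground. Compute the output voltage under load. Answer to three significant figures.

The load sits in parallel with R_B: R_B‖R_L = (959 × 3860) / (959 + 3860) = 768.2 kΩ.
V_out = 17.7 × 768.2 / (68.0 + 768.2) = 17.7 × 768.2/836.2 = 16.3 V.

V_out ≈ 16.3 V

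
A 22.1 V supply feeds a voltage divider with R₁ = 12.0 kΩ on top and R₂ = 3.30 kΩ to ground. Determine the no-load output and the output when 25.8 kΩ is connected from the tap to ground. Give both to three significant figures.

Open-circuit: V = 22.1 × 3.30/(12.0 + 3.30) = 4.77 V.
With the load, R₂ becomes R₂‖R_L = 2.926 kΩ, so V = 22.1 × 2.926/14.93 = 4.33 V.

Unloaded: 4.77 V; loaded: 4.33 V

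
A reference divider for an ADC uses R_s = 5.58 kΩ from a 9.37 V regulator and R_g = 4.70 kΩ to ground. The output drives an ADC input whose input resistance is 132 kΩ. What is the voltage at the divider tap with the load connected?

The load sits in parallel with R_g: R_g‖R_L = (4.70 × 132) / (4.70 + 132) = 4.538 kΩ.
V_out = 9.37 × 4.538 / (5.58 + 4.538) = 9.37 × 4.538/10.12 = 4.20 V.

V_out ≈ 4.20 V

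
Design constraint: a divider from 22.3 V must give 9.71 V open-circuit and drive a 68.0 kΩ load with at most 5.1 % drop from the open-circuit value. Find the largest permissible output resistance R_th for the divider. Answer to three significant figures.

R_th ≤ 3.65 kΩ

Loading drop = R_th/(R_th + R_L) ≤ 0.0510, so R_th ≤ R_L · ε/(1−ε) = 68.0 kΩ × 0.0510/0.9490 = 3.65 kΩ.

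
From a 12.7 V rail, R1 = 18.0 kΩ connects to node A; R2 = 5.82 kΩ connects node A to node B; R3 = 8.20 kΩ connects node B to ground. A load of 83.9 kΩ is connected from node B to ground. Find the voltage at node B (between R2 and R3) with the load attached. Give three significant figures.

At node B, R3 is in parallel with the load: R3‖R_L = 7.470 kΩ.
Below node A the resistance is R2 + (R3‖R_L) = 13.29 kΩ, so V_A = 12.7 × 13.29/31.29 = 5.394 V.
Then V_B = V_A × (R3‖R_L)/(R2 + R3‖R_L) = 5.394 × 7.470/13.29 = 3.03 V.

V ≈ 3.03 V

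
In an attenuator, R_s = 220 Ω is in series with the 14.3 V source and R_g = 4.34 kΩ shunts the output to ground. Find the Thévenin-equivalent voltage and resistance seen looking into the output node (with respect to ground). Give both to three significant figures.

V_th = 13.6 V, R_th = 209 Ω

V_th is the open-circuit tap voltage: 14.3 × 4340/(220 + 4340) = 13.6 V.
With the supply zeroed, R_s and R_g appear in parallel from the tap: R_th = R_s‖R_g = (220 × 4340)/4560 = 209 Ω.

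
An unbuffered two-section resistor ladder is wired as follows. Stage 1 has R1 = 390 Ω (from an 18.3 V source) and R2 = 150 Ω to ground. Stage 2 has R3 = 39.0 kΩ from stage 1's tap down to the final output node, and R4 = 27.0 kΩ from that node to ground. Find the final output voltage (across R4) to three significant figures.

V_out ≈ 2.08 V

Stage 2 presents R3+R4 = 66000 Ω as a load on stage 1's tap.
Stage 1's lower leg becomes R2‖(R3+R4) = 149.7 Ω, so V_mid = 18.3 × 149.7/539.7 = 5.075 V.
Stage 2 is itself unloaded: V_out = V_mid × R4/(R3+R4) = 5.075 × 27000/66000 = 2.08 V.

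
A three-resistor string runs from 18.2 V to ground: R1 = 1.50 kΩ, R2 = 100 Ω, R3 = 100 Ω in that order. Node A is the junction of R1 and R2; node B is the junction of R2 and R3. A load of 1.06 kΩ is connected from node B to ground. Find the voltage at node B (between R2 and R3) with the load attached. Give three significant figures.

V ≈ 0.983 V

At node B, R3 is in parallel with the load: R3‖R_L = 91.38 Ω.
Below node A the resistance is R2 + (R3‖R_L) = 191.4 Ω, so V_A = 18.2 × 191.4/1691 = 2.059 V.
Then V_B = V_A × (R3‖R_L)/(R2 + R3‖R_L) = 2.059 × 91.38/191.4 = 0.983 V.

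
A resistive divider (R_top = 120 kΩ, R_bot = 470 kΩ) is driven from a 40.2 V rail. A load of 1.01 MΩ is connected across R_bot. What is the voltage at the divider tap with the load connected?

V_out ≈ 29.3 V

The load sits in parallel with R_bot: R_bot‖R_L = (470 × 1010) / (470 + 1010) = 320.7 kΩ.
V_out = 40.2 × 320.7 / (120 + 320.7) = 40.2 × 320.7/440.7 = 29.3 V.
(Unloaded it would have been 32.0 V.)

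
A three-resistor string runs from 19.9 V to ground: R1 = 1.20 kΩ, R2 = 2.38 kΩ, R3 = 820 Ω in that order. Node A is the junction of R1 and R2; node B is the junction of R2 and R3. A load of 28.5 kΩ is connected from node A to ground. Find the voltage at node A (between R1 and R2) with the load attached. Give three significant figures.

Below node A the series string R2+R3 = 3200 Ω sits in parallel with the 28500 Ω load: 2877 Ω.
V_A = 19.9 × 2877/(1200 + 2877) = 14.0 V.

V ≈ 14.0 V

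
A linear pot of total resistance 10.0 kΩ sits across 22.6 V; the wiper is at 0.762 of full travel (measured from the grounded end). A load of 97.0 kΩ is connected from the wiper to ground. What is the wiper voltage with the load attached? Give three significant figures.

V ≈ 16.9 V

The wiper splits the pot into (1−α)R = 2.380 kΩ above and αR = 7.620 kΩ below.
Lower section ‖ load = 7.065 kΩ.
V_wiper = 22.6 × 7.065/(2.380 + 7.065) = 16.9 V.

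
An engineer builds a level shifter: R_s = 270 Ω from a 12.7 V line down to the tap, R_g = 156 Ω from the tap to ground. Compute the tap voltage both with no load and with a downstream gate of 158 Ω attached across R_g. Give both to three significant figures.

Unloaded: 4.65 V; loaded: 2.86 V

Open-circuit: V = 12.7 × 156/(270 + 156) = 4.65 V.
With the load, R_g becomes R_g‖R_L = 78.50 Ω, so V = 12.7 × 78.50/348.5 = 2.86 V.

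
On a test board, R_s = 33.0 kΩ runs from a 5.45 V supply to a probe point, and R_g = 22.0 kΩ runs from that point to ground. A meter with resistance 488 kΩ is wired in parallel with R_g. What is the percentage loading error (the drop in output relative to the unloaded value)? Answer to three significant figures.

The divider's output (Thévenin) resistance is R_s‖R_g = 13.20 kΩ.
Fractional drop under load = R_th/(R_th + R_L) = 13.20 / (13.20 + 488) = 0.02634.
So the output falls by 2.63 %.

2.63 %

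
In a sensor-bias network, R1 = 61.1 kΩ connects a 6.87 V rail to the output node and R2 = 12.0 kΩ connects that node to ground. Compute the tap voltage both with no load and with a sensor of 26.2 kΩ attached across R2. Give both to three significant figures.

Open-circuit: V = 6.87 × 12.0/(61.1 + 12.0) = 1.13 V.
With the load, R2 becomes R2‖R_L = 8.230 kΩ, so V = 6.87 × 8.230/69.33 = 0.816 V.

Unloaded: 1.13 V; loaded: 0.816 V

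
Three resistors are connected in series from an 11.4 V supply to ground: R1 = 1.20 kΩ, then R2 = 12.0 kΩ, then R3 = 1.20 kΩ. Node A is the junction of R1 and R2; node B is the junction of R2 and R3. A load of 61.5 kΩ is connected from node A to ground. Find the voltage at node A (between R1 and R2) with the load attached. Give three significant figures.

V ≈ 10.3 V

Below node A the series string R2+R3 = 13.20 kΩ sits in parallel with the 61.5 kΩ load: 10.87 kΩ.
V_A = 11.4 × 10.87/(1.20 + 10.87) = 10.3 V.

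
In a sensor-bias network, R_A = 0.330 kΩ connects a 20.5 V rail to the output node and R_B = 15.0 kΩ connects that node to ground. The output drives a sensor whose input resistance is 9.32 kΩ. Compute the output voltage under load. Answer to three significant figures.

V_out ≈ 19.4 V

The load sits in parallel with R_B: R_B‖R_L = (15000 × 9320) / (15000 + 9320) = 5748 Ω.
V_out = 20.5 × 5748 / (330 + 5748) = 20.5 × 5748/6078 = 19.4 V.
(Unloaded it would have been 20.1 V.)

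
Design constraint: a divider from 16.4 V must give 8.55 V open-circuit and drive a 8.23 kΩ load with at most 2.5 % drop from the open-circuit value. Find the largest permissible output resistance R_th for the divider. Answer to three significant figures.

Loading drop = R_th/(R_th + R_L) ≤ 0.0250, so R_th ≤ R_L · ε/(1−ε) = 8.23 kΩ × 0.0250/0.9750 = 211 Ω.
(Any R1, R2 with R2/(R1+R2) = 0.521 and R1‖R2 ≤ 211 Ω will meet the spec.)

R_th ≤ 211 Ω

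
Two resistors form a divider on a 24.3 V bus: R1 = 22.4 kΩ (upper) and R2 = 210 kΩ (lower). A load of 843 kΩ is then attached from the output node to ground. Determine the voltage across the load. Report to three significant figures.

V_out ≈ 21.4 V

The load sits in parallel with R2: R2‖R_L = (210 × 843) / (210 + 843) = 168.1 kΩ.
V_out = 24.3 × 168.1 / (22.4 + 168.1) = 24.3 × 168.1/190.5 = 21.4 V.
(Unloaded it would have been 22.0 V.)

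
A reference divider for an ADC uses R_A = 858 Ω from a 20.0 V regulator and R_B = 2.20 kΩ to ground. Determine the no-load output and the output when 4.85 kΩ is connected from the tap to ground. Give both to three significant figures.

Open-circuit: V = 20.0 × 2200/(858 + 2200) = 14.4 V.
With the load, R_B becomes R_B‖R_L = 1513 Ω, so V = 20.0 × 1513/2371 = 12.8 V.

Unloaded: 14.4 V; loaded: 12.8 V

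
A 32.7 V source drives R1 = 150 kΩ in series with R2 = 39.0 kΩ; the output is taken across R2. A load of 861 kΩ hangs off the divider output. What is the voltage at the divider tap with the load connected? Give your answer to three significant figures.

V_out ≈ 6.51 V

The load sits in parallel with R2: R2‖R_L = (39.0 × 861) / (39.0 + 861) = 37.31 kΩ.
V_out = 32.7 × 37.31 / (150 + 37.31) = 32.7 × 37.31/187.3 = 6.51 V.
(Unloaded it would have been 6.75 V.)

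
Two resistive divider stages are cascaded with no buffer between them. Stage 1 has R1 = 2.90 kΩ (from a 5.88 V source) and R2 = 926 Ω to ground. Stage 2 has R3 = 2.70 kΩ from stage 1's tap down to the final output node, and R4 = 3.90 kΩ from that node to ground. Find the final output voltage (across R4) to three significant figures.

V_out ≈ 0.760 V

Stage 2 presents R3+R4 = 6600 Ω as a load on stage 1's tap.
Stage 1's lower leg becomes R2‖(R3+R4) = 812.1 Ω, so V_mid = 5.88 × 812.1/3712 = 1.286 V.
Stage 2 is itself unloaded: V_out = V_mid × R4/(R3+R4) = 1.286 × 3900/6600 = 0.760 V.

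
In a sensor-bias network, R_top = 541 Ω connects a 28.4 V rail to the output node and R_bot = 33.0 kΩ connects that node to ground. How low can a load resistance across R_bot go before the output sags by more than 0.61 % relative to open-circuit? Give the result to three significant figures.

Output resistance R_th = R_top‖R_bot = (541 × 33000)/33540 = 532.3 Ω.
The fractional drop is R_th/(R_th + R_L); requiring this ≤ 0.00610 gives R_L ≥ R_th(1/0.00610 − 1) = 532.3 × 162.9 = 86.7 kΩ.

R_L(min) ≈ 86.7 kΩ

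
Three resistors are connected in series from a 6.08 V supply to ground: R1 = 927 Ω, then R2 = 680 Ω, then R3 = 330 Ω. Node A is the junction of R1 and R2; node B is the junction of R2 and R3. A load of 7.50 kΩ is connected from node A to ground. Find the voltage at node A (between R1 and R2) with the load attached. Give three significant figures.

Below node A the series string R2+R3 = 1010 Ω sits in parallel with the 7500 Ω load: 890.1 Ω.
V_A = 6.08 × 890.1/(927 + 890.1) = 2.98 V.

V ≈ 2.98 V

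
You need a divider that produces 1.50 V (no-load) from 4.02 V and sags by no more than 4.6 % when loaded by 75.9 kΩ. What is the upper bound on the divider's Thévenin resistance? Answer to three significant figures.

R_th ≤ 3.66 kΩ

Loading drop = R_th/(R_th + R_L) ≤ 0.0460, so R_th ≤ R_L · ε/(1−ε) = 75.9 kΩ × 0.0460/0.9540 = 3.66 kΩ.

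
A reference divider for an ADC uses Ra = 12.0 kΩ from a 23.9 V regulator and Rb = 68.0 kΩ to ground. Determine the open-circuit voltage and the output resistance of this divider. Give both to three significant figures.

V_th is the open-circuit tap voltage: 23.9 × 68.0/(12.0 + 68.0) = 20.3 V.
With the supply zeroed, Ra and Rb appear in parallel from the tap: R_th = Ra‖Rb = (12.0 × 68.0)/80.00 = 10.2 kΩ.

V_th = 20.3 V, R_th = 10.2 kΩ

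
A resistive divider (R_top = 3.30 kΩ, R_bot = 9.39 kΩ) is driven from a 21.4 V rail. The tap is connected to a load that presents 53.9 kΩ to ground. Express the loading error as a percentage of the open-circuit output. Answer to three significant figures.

The divider's output (Thévenin) resistance is R_top‖R_bot = 2.442 kΩ.
Fractional drop under load = R_th/(R_th + R_L) = 2.442 / (2.442 + 53.9) = 0.04334.
So the output falls by 4.33 %.

4.33 %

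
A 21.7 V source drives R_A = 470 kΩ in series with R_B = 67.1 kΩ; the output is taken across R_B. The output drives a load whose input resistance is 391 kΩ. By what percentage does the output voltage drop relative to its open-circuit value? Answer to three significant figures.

Unloaded V = 21.7 × 67.1/537.1 = 2.7110 V.
Loaded: R_B‖R_L = 57.27 kΩ, giving V = 21.7 × 57.27/527.3 = 2.3570 V.
Drop = (2.7110 − 2.3570) / 2.7110 = 13.1 %.

13.1 %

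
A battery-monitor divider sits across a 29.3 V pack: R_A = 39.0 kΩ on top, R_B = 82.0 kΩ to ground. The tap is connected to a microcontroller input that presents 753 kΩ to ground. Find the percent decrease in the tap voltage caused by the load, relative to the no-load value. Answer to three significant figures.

3.39 %

The divider's output (Thévenin) resistance is R_A‖R_B = 26.43 kΩ.
Fractional drop under load = R_th/(R_th + R_L) = 26.43 / (26.43 + 753) = 0.03391.
So the output falls by 3.39 %.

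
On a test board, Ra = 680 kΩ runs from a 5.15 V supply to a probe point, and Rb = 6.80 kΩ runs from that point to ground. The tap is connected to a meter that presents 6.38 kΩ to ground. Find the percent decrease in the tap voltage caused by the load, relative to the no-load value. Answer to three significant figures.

The divider's output (Thévenin) resistance is Ra‖Rb = 6.733 kΩ.
Fractional drop under load = R_th/(R_th + R_L) = 6.733 / (6.733 + 6.38) = 0.5134.
So the output falls by 51.3 %.

51.3 %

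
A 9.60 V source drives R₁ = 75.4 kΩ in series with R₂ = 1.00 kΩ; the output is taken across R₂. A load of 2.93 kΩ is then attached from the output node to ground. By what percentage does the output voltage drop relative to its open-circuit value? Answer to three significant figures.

25.2 %

Unloaded V = 9.60 × 1.00/76.40 = 0.1257 V.
Loaded: R₂‖R_L = 0.7455 kΩ, giving V = 9.60 × 0.7455/76.15 = 0.09399 V.
Drop = (0.1257 − 0.09399) / 0.1257 = 25.2 %.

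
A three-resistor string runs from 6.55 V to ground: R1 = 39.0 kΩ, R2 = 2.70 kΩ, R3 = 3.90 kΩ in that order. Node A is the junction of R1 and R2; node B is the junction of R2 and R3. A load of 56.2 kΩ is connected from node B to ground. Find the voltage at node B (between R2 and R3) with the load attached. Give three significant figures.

At node B, R3 is in parallel with the load: R3‖R_L = 3.647 kΩ.
Below node A the resistance is R2 + (R3‖R_L) = 6.347 kΩ, so V_A = 6.55 × 6.347/45.35 = 0.9168 V.
Then V_B = V_A × (R3‖R_L)/(R2 + R3‖R_L) = 0.9168 × 3.647/6.347 = 0.527 V.

V ≈ 0.527 V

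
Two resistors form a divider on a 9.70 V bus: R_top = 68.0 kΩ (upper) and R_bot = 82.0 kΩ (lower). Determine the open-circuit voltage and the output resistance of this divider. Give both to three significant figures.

V_th is the open-circuit tap voltage: 9.70 × 82.0/(68.0 + 82.0) = 5.30 V.
With the supply zeroed, R_top and R_bot appear in parallel from the tap: R_th = R_top‖R_bot = (68.0 × 82.0)/150.0 = 37.2 kΩ.

V_th = 5.30 V, R_th = 37.2 kΩ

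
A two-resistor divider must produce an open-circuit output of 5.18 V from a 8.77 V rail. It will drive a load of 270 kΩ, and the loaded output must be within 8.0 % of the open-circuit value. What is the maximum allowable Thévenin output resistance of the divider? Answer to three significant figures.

Loading drop = R_th/(R_th + R_L) ≤ 0.0800, so R_th ≤ R_L · ε/(1−ε) = 270 kΩ × 0.0800/0.9200 = 23.5 kΩ.

R_th ≤ 23.5 kΩ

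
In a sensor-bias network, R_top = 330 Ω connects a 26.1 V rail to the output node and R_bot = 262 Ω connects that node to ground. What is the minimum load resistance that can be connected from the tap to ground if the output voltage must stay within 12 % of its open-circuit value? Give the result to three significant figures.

R_L(min) ≈ 1.07 kΩ

Output resistance R_th = R_top‖R_bot = (330 × 262)/592.0 = 146.0 Ω.
The fractional drop is R_th/(R_th + R_L); requiring this ≤ 0.120 gives R_L ≥ R_th(1/0.120 − 1) = 146.0 × 7.333 = 1.07 kΩ.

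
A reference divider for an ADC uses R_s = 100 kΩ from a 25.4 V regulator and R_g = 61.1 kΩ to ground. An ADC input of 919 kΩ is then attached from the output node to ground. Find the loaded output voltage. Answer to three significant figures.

The load sits in parallel with R_g: R_g‖R_L = (61.1 × 919) / (61.1 + 919) = 57.29 kΩ.
V_out = 25.4 × 57.29 / (100 + 57.29) = 25.4 × 57.29/157.3 = 9.25 V.
(Unloaded it would have been 9.63 V.)

V_out ≈ 9.25 V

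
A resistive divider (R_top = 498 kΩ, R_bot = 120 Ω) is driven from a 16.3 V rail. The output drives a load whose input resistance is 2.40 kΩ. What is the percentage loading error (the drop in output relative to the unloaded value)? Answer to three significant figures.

4.76 %

The divider's output (Thévenin) resistance is R_top‖R_bot = 120.0 Ω.
Fractional drop under load = R_th/(R_th + R_L) = 120.0 / (120.0 + 2400) = 0.04761.
So the output falls by 4.76 %.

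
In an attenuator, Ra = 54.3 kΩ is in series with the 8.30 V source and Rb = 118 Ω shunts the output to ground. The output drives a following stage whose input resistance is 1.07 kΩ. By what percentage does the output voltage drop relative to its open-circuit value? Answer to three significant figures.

9.91 %

The divider's output (Thévenin) resistance is Ra‖Rb = 117.7 Ω.
Fractional drop under load = R_th/(R_th + R_L) = 117.7 / (117.7 + 1070) = 0.09913.
So the output falls by 9.91 %.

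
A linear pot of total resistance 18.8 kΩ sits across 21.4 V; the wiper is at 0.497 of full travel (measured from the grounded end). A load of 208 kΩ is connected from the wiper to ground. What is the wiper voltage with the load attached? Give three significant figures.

V ≈ 10.4 V

The wiper splits the pot into (1−α)R = 9.456 kΩ above and αR = 9.344 kΩ below.
Lower section ‖ load = 8.942 kΩ.
V_wiper = 21.4 × 8.942/(9.456 + 8.942) = 10.4 V.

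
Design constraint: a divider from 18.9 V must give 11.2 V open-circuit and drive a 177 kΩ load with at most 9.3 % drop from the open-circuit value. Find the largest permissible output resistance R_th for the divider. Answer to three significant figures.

Loading drop = R_th/(R_th + R_L) ≤ 0.0930, so R_th ≤ R_L · ε/(1−ε) = 177 kΩ × 0.0930/0.9070 = 18.1 kΩ.

R_th ≤ 18.1 kΩ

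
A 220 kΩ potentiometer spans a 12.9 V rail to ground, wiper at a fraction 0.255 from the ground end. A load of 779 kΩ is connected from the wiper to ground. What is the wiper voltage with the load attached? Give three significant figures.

V ≈ 3.12 V

The wiper splits the pot into (1−α)R = 163.9 kΩ above and αR = 56.10 kΩ below.
Lower section ‖ load = 52.33 kΩ.
V_wiper = 12.9 × 52.33/(163.9 + 52.33) = 3.12 V.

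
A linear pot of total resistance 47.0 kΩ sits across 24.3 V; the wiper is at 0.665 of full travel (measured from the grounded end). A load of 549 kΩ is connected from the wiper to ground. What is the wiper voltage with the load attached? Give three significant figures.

V ≈ 15.9 V

The wiper splits the pot into (1−α)R = 15.74 kΩ above and αR = 31.25 kΩ below.
Lower section ‖ load = 29.57 kΩ.
V_wiper = 24.3 × 29.57/(15.74 + 29.57) = 15.9 V.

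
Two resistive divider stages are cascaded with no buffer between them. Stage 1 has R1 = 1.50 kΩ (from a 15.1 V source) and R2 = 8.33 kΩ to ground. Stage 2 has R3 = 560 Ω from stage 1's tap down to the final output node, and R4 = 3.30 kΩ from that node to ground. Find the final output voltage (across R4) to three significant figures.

V_out ≈ 8.23 V

Stage 2 presents R3+R4 = 3860 Ω as a load on stage 1's tap.
Stage 1's lower leg becomes R2‖(R3+R4) = 2638 Ω, so V_mid = 15.1 × 2638/4138 = 9.626 V.
Stage 2 is itself unloaded: V_out = V_mid × R4/(R3+R4) = 9.626 × 3300/3860 = 8.23 V.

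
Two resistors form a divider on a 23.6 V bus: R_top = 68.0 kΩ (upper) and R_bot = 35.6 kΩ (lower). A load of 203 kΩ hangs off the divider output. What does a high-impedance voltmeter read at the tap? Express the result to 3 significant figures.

V_out ≈ 7.27 V

The load sits in parallel with R_bot: R_bot‖R_L = (35.6 × 203) / (35.6 + 203) = 30.29 kΩ.
V_out = 23.6 × 30.29 / (68.0 + 30.29) = 23.6 × 30.29/98.29 = 7.27 V.
(Unloaded it would have been 8.11 V.)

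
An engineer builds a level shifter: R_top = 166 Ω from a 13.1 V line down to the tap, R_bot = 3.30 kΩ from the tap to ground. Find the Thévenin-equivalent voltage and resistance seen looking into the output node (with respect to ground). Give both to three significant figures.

V_th = 12.5 V, R_th = 158 Ω

V_th is the open-circuit tap voltage: 13.1 × 3300/(166 + 3300) = 12.5 V.
With the supply zeroed, R_top and R_bot appear in parallel from the tap: R_th = R_top‖R_bot = (166 × 3300)/3466 = 158 Ω.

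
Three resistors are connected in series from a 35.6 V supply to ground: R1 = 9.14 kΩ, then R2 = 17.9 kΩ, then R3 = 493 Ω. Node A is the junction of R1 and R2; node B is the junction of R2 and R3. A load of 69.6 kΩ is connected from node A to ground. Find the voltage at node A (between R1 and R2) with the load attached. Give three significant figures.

Below node A the series string R2+R3 = 18390 Ω sits in parallel with the 69600 Ω load: 14550 Ω.
V_A = 35.6 × 14550/(9140 + 14550) = 21.9 V.

V ≈ 21.9 V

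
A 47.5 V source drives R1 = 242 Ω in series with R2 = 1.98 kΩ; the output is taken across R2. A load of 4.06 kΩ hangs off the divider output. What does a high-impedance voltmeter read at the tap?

The load sits in parallel with R2: R2‖R_L = (1980 × 4060) / (1980 + 4060) = 1331 Ω.
V_out = 47.5 × 1331 / (242 + 1331) = 47.5 × 1331/1573 = 40.2 V.
(Unloaded it would have been 42.3 V.)

V_out ≈ 40.2 V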